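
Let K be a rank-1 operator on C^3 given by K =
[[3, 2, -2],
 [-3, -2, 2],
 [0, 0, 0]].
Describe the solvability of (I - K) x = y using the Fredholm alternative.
(I - K) is singular (det(I - K) = 0, i.e. 1 ∈ sigma(K)). (I - K) x = y is solvable iff y ⊥ ker((I - K)^*) = span{(3, 2, -2)}, i.e. iff 3y_1 + 2y_2 - 2y_3 = 0. When solvable, the solutions are x = y + c·(1, -1, 0), c arbitrary (ker(I - K) = span{(1, -1, 0)}, dimension 1).

K has rank 1, so it is an outer product K = u v^T: every row of K is a multiple of one row vector. Reading off the entries, u = (1, -1, 0) and v = (3, 2, -2) (row i of K equals u_i·v^T). A rank-one matrix u v^T satisfies K u = u (v·u) and kills the (2)-dimensional subspace v^⊥, so its characteristic polynomial is lambda^2 (lambda - v·u) with v·u = tr K = 1. Hence the eigenvalues of I - K are 1 (multiplicity 2) and 1 - (1) = 0, so det(I - K) = 0. (Direct check: I - K =
[[-2, -2, 2],
 [3, 3, -2],
 [0, 0, 1]]
has determinant 0.) So 1 is an eigenvalue of K and (I - K) is not invertible. The finite-dimensional Fredholm alternative says: either (I - K) is invertible, or ker(I - K) ≠ {0} and then range(I - K) = ker((I - K)^*)^⊥, with dim ker(I - K) = dim ker((I - K)^*). We are in the second case, so we need both kernels. Kernel of I - K: (I - K) u = u - u (v·u) = u - u = 0, so ker(I - K) = span{u} = span{(1, -1, 0)} (it is exactly 1-dimensional because rank(I - K) = 2). Kernel of the adjoint: K is real, so (I - K)^* = I - K^T = I - v u^T, and (I - v u^T) v = v - v (u·v) = 0; hence ker((I - K)^*) = span{v} = span{(3, 2, -2)}. Therefore (I - K) x = y is solvable iff <y, v> = 0, i.e. iff 3y_1 + 2y_2 - 2y_3 = 0. When this holds, K y = u (v·y) = 0, so (I - K) y = y and x = y is a particular solution; the full solution set is the line x = y + c·u = y + c·(1, -1, 0), c ∈ C.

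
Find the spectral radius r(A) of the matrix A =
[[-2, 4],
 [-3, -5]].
r(A) = sqrt(22) ≈ 4.6904

The eigenvalues of A are the roots of its characteristic polynomial. With M = A (coefficients from the trace and determinant):
  p(λ) = det(λ I - M) = λ^2 + 7λ + 22.
For λ^2 + 7λ + 22 the discriminant is -39. It is negative, so the roots are the complex-conjugate pair λ = -7/2 ± (sqrt(39)/2) i ≈ -3.5 ± 3.1225i. For a conjugate pair the product of the roots equals the constant term, so |λ|^2 = 22 and |λ| = sqrt(22) ≈ 4.6904.
Thus the eigenvalues (to 4 decimals) are -3.5 ± 3.1225i (modulus 4.6904). The spectral radius is the largest modulus: r(A) = sqrt(22) ≈ 4.6904. (Cross-check: r(A) ≤ ||A||_2 ≈ 6.5309; equality holds whenever A is normal, though it can also hold for some non-normal A.)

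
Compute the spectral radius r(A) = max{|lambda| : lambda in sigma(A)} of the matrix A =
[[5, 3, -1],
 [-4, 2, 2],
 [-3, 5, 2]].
r(A) ≈ 5.1511

The eigenvalues of A are the roots of its characteristic polynomial. With M = A (coefficients from the trace, the sum of principal 2x2 minors, and det A):
  p(λ) = det(λ I - M) = λ^3 - 9λ^2 + 23λ + 10.
No integer candidate from the rational root theorem (±divisors of 10) is a root, so the roots are irrational. The cubic discriminant is Δ = -16619 < 0, so there is one real root and a complex-conjugate pair. p(-1) = -23 and p(0) = 10 have opposite signs, so a root lies in (-1, 0); Newton's method refines it to λ ≈ -0.3769. Dividing out (λ - (-0.3769)) leaves approximately λ^2 - 9.3769λ + 26.5339. For λ^2 - 9.3769λ + 26.5339 the discriminant is -18.2099. It is negative, so the remaining roots are the complex-conjugate pair λ ≈ 4.6884 ± 2.1337i. Their product equals the constant term, so |λ|^2 ≈ 26.5339 and |λ| ≈ 5.1511.
Thus the eigenvalues (to 4 decimals) are -0.3769 (modulus 0.3769); 4.6884 ± 2.1337i (modulus 5.1511). The spectral radius is the largest modulus: r(A) ≈ 5.1511. (Cross-check: r(A) ≤ ||A||_2 ≈ 7.932; equality holds whenever A is normal, though it can also hold for some non-normal A.)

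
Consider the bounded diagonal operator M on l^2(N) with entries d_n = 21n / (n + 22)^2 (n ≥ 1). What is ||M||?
||M|| = 21/88 (attained at n = 22)

For M diagonal, ||M|| = sup_n |d_n|. Treat f(x) = 21x / (x + 22)^2 for real x > 0. By the quotient rule, f'(x) = 21(22 - x)/(x + 22)^3, which is positive for x < 22 and negative for x > 22. So f has a unique maximum at x = 22, and since 22 is a positive integer, the supremum over n ≥ 1 is attained at n = 22: d_22 = 21·22/(22 + 22)^2 = 21·22/1936 = 21/88. Hence ||M|| = 21/88.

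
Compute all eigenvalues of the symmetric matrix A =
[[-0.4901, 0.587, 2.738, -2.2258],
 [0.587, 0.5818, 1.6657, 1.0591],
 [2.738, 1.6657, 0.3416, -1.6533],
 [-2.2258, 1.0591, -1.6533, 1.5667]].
sigma(A) ≈ {-3, -2, 2, 5}

A is real symmetric, so its spectrum consists of real eigenvalues. Expanding the characteristic polynomial of the displayed matrix gives
  det(λ I - A) = p(λ) = λ^4 + (-2)λ^3 + (-19)λ^2 + (8)λ + (60).
Solving p(λ) = 0 yields eigenvalues ≈ -3, -2, 2, 5. (A is shown rounded to 4 decimals, so these recover the underlying integer eigenvalues to within that precision.)
Verification: the trace of A = 2 equals the sum of eigenvalues 2, and det(A) ≈ 59.9997 matches the eigenvalue product 60.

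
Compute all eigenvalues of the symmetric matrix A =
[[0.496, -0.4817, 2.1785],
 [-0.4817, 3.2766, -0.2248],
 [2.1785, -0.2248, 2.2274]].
sigma(A) ≈ {-1, 3, 4}

A is real symmetric, so its spectrum consists of real eigenvalues. Expanding the characteristic polynomial of the displayed matrix gives
  det(λ I - A) = p(λ) = λ^3 + (-6)λ^2 + (5)λ + (12).
Solving p(λ) = 0 yields eigenvalues ≈ -1, 3, 4. (A is shown rounded to 4 decimals, so these recover the underlying integer eigenvalues to within that precision.)
Verification: the trace of A = 6 equals the sum of eigenvalues 6, and det(A) ≈ -12.0004 matches the eigenvalue product -12.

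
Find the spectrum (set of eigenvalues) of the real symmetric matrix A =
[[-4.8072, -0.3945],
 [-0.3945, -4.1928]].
sigma(A) ≈ {-5, -4}

A is real symmetric, so its spectrum consists of real eigenvalues. Expanding the characteristic polynomial of the displayed matrix gives
  det(λ I - A) = p(λ) = λ^2 + (9)λ + (20).
Solving p(λ) = 0 yields eigenvalues ≈ -5, -4. (A is shown rounded to 4 decimals, so these recover the underlying integer eigenvalues to within that precision.)
Verification: the trace of A = -9 equals the sum of eigenvalues -9, and det(A) ≈ 20.0000 matches the eigenvalue product 20.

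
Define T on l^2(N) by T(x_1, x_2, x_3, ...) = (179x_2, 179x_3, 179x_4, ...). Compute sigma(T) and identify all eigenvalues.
sigma(T) = closed disk {z in C : |z| ≤ 179}; sigma_p(T) = open disk {z in C : |z| < 179}

Note T = 179·V where V is the unit left shift (V x)_k = x_{k+1}; so sigma(T) = 179·sigma(V) and ||T|| = 179||V||. ||T x||^2 = 32041sum_{k≥2} |x_k|^2 ≤ 32041||x||^2, with equality on {x : x_1 = 0}, so ||T|| = 179. For any lambda with |lambda| < 179, set r = lambda/179 (|r| < 1); the vector x = (1, r, r^2, ...) is in l^2 and satisfies T x = 179(r, r^2, ...) = lambda x, so lambda is an eigenvalue. On the boundary |lambda| = 179 the geometric series diverges, so no l^2 eigenvector exists, but these lambda lie in the approximate point spectrum. Hence sigma(T) is the closed disk of radius 179 and sigma_p(T) is the open disk.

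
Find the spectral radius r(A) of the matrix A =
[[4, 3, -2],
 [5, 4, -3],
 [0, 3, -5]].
r(A) ≈ 7.1911

The eigenvalues of A are the roots of its characteristic polynomial. With M = A (coefficients from the trace, the sum of principal 2x2 minors, and det A):
  p(λ) = det(λ I - M) = λ^3 - 3λ^2 - 30λ - 1.
No integer candidate from the rational root theorem (±divisors of 1) is a root, so the roots are irrational. The cubic discriminant is Δ = 114345 > 0, so there are three distinct real roots. p(-5) = -51 and p(-4) = 7 have opposite signs, so a root lies in (-5, -4); Newton's method refines it to λ ≈ -4.1577. p(-1) = 25 and p(0) = -1 have opposite signs, so a root lies in (-1, 0); Newton's method refines it to λ ≈ -0.0334. p(7) = -15 and p(8) = 79 have opposite signs, so a root lies in (7, 8); Newton's method refines it to λ ≈ 7.1911. Check (Vieta): the three roots sum to 3, matching tr M = 3.
Thus the eigenvalues (to 4 decimals) are -4.1577 (modulus 4.1577); -0.0334 (modulus 0.0334); 7.1911 (modulus 7.1911). The spectral radius is the largest modulus: r(A) ≈ 7.1911. (Cross-check: r(A) ≤ ||A||_2 ≈ 9.8172; equality holds whenever A is normal, though it can also hold for some non-normal A.)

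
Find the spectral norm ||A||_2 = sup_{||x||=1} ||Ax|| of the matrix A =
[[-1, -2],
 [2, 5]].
||A||_2 = sqrt((34 + sqrt(1152))/2) ≈ 5.8284 (= sqrt(largest eigenvalue of A^T A))

||A||_2 = sigma_max(A) = sqrt(lambda_max(A^T A)). Form the symmetric matrix M = A^T A =
[[5, 12],
 [12, 29]].
Its characteristic polynomial (trace, determinant of M give the coefficients) is
  p(λ) = det(λ I - M) = λ^2 - 34λ + 1.
For λ^2 - 34λ + 1 the discriminant is 1152. It is nonnegative but not a perfect square, so the roots are real and irrational: λ = (34 ± sqrt(1152))/2 ≈ 33.9706, 0.0294.
So the eigenvalues of A^T A are ≈ 0.0294, 33.9706 (all ≥ 0, as they must be for A^T A). The largest is λ_max = (34 + sqrt(1152))/2 ≈ 33.9706, hence ||A||_2 = sqrt(λ_max) = sqrt((34 + sqrt(1152))/2) ≈ 5.8284.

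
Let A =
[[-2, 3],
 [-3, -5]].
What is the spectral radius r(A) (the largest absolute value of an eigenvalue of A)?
r(A) = sqrt(19) ≈ 4.3589

The eigenvalues of A are the roots of its characteristic polynomial. With M = A (coefficients from the trace and determinant):
  p(λ) = det(λ I - M) = λ^2 + 7λ + 19.
For λ^2 + 7λ + 19 the discriminant is -27. It is negative, so the roots are the complex-conjugate pair λ = -7/2 ± (sqrt(27)/2) i ≈ -3.5 ± 2.5981i. For a conjugate pair the product of the roots equals the constant term, so |λ|^2 = 19 and |λ| = sqrt(19) ≈ 4.3589.
Thus the eigenvalues (to 4 decimals) are -3.5 ± 2.5981i (modulus 4.3589). The spectral radius is the largest modulus: r(A) = sqrt(19) ≈ 4.3589. (Cross-check: r(A) ≤ ||A||_2 ≈ 6.1098; equality holds whenever A is normal, though it can also hold for some non-normal A.)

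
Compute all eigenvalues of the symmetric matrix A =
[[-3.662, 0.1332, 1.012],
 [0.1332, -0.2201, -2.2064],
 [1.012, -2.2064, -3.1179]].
sigma(A) ≈ {-5, -3, 1}

A is real symmetric, so its spectrum consists of real eigenvalues. Expanding the characteristic polynomial of the displayed matrix gives
  det(λ I - A) = p(λ) = λ^3 + (7)λ^2 + (7)λ + (-15).
Solving p(λ) = 0 yields eigenvalues ≈ -5, -3, 1. (A is shown rounded to 4 decimals, so these recover the underlying integer eigenvalues to within that precision.)
Verification: the trace of A = -7 equals the sum of eigenvalues -7, and det(A) ≈ 15.0002 matches the eigenvalue product 15.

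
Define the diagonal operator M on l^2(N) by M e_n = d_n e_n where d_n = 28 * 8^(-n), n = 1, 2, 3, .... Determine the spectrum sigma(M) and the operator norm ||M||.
sigma(M) = {28 * 8^(-n) : n ≥ 1} ∪ {0}; ||M|| = 7/2

A bounded diagonal operator on l^2 with diagonal entries d_n has spectrum equal to the closure of {d_n : n ≥ 1}: every d_n is an eigenvalue (with eigenvector e_n), so {d_n} ⊂ sigma(M); the spectrum is closed, so its closure is too; and for lambda not in the closure, (M - lambda I) has bounded inverse (the diagonal entries 1/(d_n - lambda) are bounded). For our sequence d_n = 28 * 8^(-n), n = 1, 2, 3, ...:
  - {d_n} = {28 * 8^(-n) : n ≥ 1}; the only limit point is 0
  - closure = {28 * 8^(-n) : n ≥ 1} ∪ {0}
For the norm: a diagonal operator has ||M|| = sup_n |d_n|. Here d_n = 28 * 8^(-n) is positive and decreasing, so sup_n |d_n| = d_1 = 28/8 = 7/2. So ||M|| = 7/2.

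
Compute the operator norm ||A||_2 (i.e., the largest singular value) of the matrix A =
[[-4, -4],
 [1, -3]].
||A||_2 = sqrt((42 + sqrt(740))/2) ≈ 5.8823 (= sqrt(largest eigenvalue of A^T A))

||A||_2 = sigma_max(A) = sqrt(lambda_max(A^T A)). Form the symmetric matrix M = A^T A =
[[17, 13],
 [13, 25]].
Its characteristic polynomial (trace, determinant of M give the coefficients) is
  p(λ) = det(λ I - M) = λ^2 - 42λ + 256.
For λ^2 - 42λ + 256 the discriminant is 740. It is nonnegative but not a perfect square, so the roots are real and irrational: λ = (42 ± sqrt(740))/2 ≈ 34.6015, 7.3985.
So the eigenvalues of A^T A are ≈ 7.3985, 34.6015 (all ≥ 0, as they must be for A^T A). The largest is λ_max = (42 + sqrt(740))/2 ≈ 34.6015, hence ||A||_2 = sqrt(λ_max) = sqrt((42 + sqrt(740))/2) ≈ 5.8823.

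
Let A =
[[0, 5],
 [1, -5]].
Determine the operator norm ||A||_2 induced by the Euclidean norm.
||A||_2 = sqrt((51 + sqrt(2501))/2) ≈ 7.1067 (= sqrt(largest eigenvalue of A^T A))

||A||_2 = sigma_max(A) = sqrt(lambda_max(A^T A)). Form the symmetric matrix M = A^T A =
[[1, -5],
 [-5, 50]].
Its characteristic polynomial (trace, determinant of M give the coefficients) is
  p(λ) = det(λ I - M) = λ^2 - 51λ + 25.
For λ^2 - 51λ + 25 the discriminant is 2501. It is nonnegative but not a perfect square, so the roots are real and irrational: λ = (51 ± sqrt(2501))/2 ≈ 50.505, 0.495.
So the eigenvalues of A^T A are ≈ 0.495, 50.505 (all ≥ 0, as they must be for A^T A). The largest is λ_max = (51 + sqrt(2501))/2 ≈ 50.505, hence ||A||_2 = sqrt(λ_max) = sqrt((51 + sqrt(2501))/2) ≈ 7.1067.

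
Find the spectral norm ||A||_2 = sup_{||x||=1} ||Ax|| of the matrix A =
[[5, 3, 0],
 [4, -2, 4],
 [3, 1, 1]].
||A||_2 ≈ 7.7168 (= sqrt(largest eigenvalue of A^T A))

||A||_2 = sigma_max(A) = sqrt(lambda_max(A^T A)). Form the symmetric matrix M = A^T A =
[[50, 10, 19],
 [10, 14, -7],
 [19, -7, 17]].
Its characteristic polynomial (trace, sum of principal 2x2 minors, determinant of M give the coefficients) is
  p(λ) = det(λ I - M) = λ^3 - 81λ^2 + 1278λ - 36.
No integer candidate from the rational root theorem (±divisors of 36) is a root, so the roots are irrational. The cubic discriminant is Δ = 2357145684 > 0, so there are three distinct real roots. p(0) = -36 and p(1) = 1162 have opposite signs, so a root lies in (0, 1); Newton's method refines it to λ ≈ 0.0282. p(21) = 342 and p(22) = -476 have opposite signs, so a root lies in (21, 22); Newton's method refines it to λ ≈ 21.423. p(59) = -1216 and p(60) = 1044 have opposite signs, so a root lies in (59, 60); Newton's method refines it to λ ≈ 59.5487. Check (Vieta): the three roots sum to 81, matching tr M = 81.
So the eigenvalues of A^T A are ≈ 0.0282, 21.423, 59.5487 (all ≥ 0, as they must be for A^T A). The largest is λ_max ≈ 59.5487, hence ||A||_2 = sqrt(λ_max) ≈ 7.7168.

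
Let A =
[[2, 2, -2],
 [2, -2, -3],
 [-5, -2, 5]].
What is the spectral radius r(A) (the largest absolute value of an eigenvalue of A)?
r(A) ≈ 8.0672

The eigenvalues of A are the roots of its characteristic polynomial. With M = A (coefficients from the trace, the sum of principal 2x2 minors, and det A):
  p(λ) = det(λ I - M) = λ^3 - 5λ^2 - 24λ - 6.
No integer candidate from the rational root theorem (±divisors of 6) is a root, so the roots are irrational. The cubic discriminant is Δ = 52764 > 0, so there are three distinct real roots. p(-3) = -6 and p(-2) = 14 have opposite signs, so a root lies in (-3, -2); Newton's method refines it to λ ≈ -2.8017. p(-1) = 12 and p(0) = -6 have opposite signs, so a root lies in (-1, 0); Newton's method refines it to λ ≈ -0.2655. p(8) = -6 and p(9) = 102 have opposite signs, so a root lies in (8, 9); Newton's method refines it to λ ≈ 8.0672. Check (Vieta): the three roots sum to 5, matching tr M = 5.
Thus the eigenvalues (to 4 decimals) are -2.8017 (modulus 2.8017); -0.2655 (modulus 0.2655); 8.0672 (modulus 8.0672). The spectral radius is the largest modulus: r(A) ≈ 8.0672. (Cross-check: r(A) ≤ ||A||_2 ≈ 8.5565; equality holds whenever A is normal, though it can also hold for some non-normal A.)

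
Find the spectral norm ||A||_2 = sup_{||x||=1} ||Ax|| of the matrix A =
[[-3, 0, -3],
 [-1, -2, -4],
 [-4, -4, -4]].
||A||_2 ≈ 8.875 (= sqrt(largest eigenvalue of A^T A))

||A||_2 = sigma_max(A) = sqrt(lambda_max(A^T A)). Form the symmetric matrix M = A^T A =
[[26, 18, 29],
 [18, 20, 24],
 [29, 24, 41]].
Its characteristic polynomial (trace, sum of principal 2x2 minors, determinant of M give the coefficients) is
  p(λ) = det(λ I - M) = λ^3 - 87λ^2 + 665λ - 1296.
No integer candidate from the rational root theorem (±divisors of 1296) is a root, so the roots are irrational. The cubic discriminant is Δ = 61494781 > 0, so there are three distinct real roots. p(3) = -57 and p(4) = 36 have opposite signs, so a root lies in (3, 4); Newton's method refines it to λ ≈ 3.4132. p(4) = 36 and p(5) = -21 have opposite signs, so a root lies in (4, 5); Newton's method refines it to λ ≈ 4.8206. p(78) = -4182 and p(79) = 1311 have opposite signs, so a root lies in (78, 79); Newton's method refines it to λ ≈ 78.7662. Check (Vieta): the three roots sum to 87, matching tr M = 87.
So the eigenvalues of A^T A are ≈ 3.4132, 4.8206, 78.7662 (all ≥ 0, as they must be for A^T A). The largest is λ_max ≈ 78.7662, hence ||A||_2 = sqrt(λ_max) ≈ 8.875.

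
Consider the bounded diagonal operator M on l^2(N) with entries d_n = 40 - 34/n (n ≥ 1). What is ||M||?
||M|| = 40

For a diagonal operator on l^2 with entries d_n, ||M|| = sup_n |d_n|. Here d_1 = 6, d_2 = 23, ..., and d_n = 40 - 34/n increases monotonically toward 40. All terms lie in [6, 40), so |d_n| = d_n and the supremum is the limit 40, which is not attained by any individual d_n. Hence ||M|| = 40.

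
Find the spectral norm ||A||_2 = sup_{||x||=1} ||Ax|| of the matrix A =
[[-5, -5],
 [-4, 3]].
||A||_2 = sqrt((75 + sqrt(725))/2) ≈ 7.1388 (= sqrt(largest eigenvalue of A^T A))

||A||_2 = sigma_max(A) = sqrt(lambda_max(A^T A)). Form the symmetric matrix M = A^T A =
[[41, 13],
 [13, 34]].
Its characteristic polynomial (trace, determinant of M give the coefficients) is
  p(λ) = det(λ I - M) = λ^2 - 75λ + 1225.
For λ^2 - 75λ + 1225 the discriminant is 725. It is nonnegative but not a perfect square, so the roots are real and irrational: λ = (75 ± sqrt(725))/2 ≈ 50.9629, 24.0371.
So the eigenvalues of A^T A are ≈ 24.0371, 50.9629 (all ≥ 0, as they must be for A^T A). The largest is λ_max = (75 + sqrt(725))/2 ≈ 50.9629, hence ||A||_2 = sqrt(λ_max) = sqrt((75 + sqrt(725))/2) ≈ 7.1388.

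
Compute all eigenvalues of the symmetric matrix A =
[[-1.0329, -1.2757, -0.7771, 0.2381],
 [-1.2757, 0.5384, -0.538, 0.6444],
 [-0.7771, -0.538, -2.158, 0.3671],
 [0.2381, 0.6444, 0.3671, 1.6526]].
sigma(A) ≈ {-3, -1, 1, 2}

A is real symmetric, so its spectrum consists of real eigenvalues. Expanding the characteristic polynomial of the displayed matrix gives
  det(λ I - A) = p(λ) = λ^4 + (1)λ^3 + (-7)λ^2 + (-1)λ + (6).
Solving p(λ) = 0 yields eigenvalues ≈ -3, -1, 1, 2. (A is shown rounded to 4 decimals, so these recover the underlying integer eigenvalues to within that precision.)
Verification: the trace of A = -1 equals the sum of eigenvalues -1, and det(A) ≈ 6.0000 matches the eigenvalue product 6.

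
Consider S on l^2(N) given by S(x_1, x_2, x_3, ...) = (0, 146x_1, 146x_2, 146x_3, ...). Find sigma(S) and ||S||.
sigma(S) = closed disk {z in C : |z| ≤ 146}; ||S|| = 146

Note S = 146·U where U is the unit right shift (U x)_k = x_{k-1} (with x_0 := 0); so ||S|| = 146||U|| and sigma(S) = 146·sigma(U). ||S x||^2 = sum_{k≥1} |146x_k|^2 = 21316||x||^2, so ||S|| = 146 and sigma(S) ⊂ {|z| ≤ 146}. For any |lambda| < 146, the equation (S - lambda I) x = 0 forces x_1 = 0, then 146x_k = lambda x_{k+1} ⇒ x = 0, so S has no eigenvalues. But (S - lambda I) is not surjective for |lambda| < 146: solving (S - lambda I) x = e_1 would require x_n proportional to (lambda/146)^(-n), which is not in l^2. So every |lambda| < 146 lies in the residual spectrum. The boundary |lambda| = 146 is in the approximate point spectrum (the spectrum is closed). Hence sigma(S) is the closed disk of radius 146.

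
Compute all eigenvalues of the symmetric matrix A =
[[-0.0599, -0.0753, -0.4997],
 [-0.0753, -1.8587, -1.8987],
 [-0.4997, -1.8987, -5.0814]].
sigma(A) ≈ {-6, -1, 0}

A is real symmetric, so its spectrum consists of real eigenvalues. Expanding the characteristic polynomial of the displayed matrix gives
  det(λ I - A) = p(λ) = λ^3 + (7)λ^2 + (6)λ + (0).
Solving p(λ) = 0 yields eigenvalues ≈ -6, -1, 0. (A is shown rounded to 4 decimals, so these recover the underlying integer eigenvalues to within that precision.)
Verification: the trace of A = -7 equals the sum of eigenvalues -7, and det(A) ≈ 0.0002 matches the eigenvalue product 0.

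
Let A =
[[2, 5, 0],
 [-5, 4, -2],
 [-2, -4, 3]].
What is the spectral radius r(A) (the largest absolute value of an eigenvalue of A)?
r(A) ≈ 4.7698

The eigenvalues of A are the roots of its characteristic polynomial. With M = A (coefficients from the trace, the sum of principal 2x2 minors, and det A):
  p(λ) = det(λ I - M) = λ^3 - 9λ^2 + 43λ - 103.
No integer candidate from the rational root theorem (±divisors of 103) is a root, so the roots are irrational. The cubic discriminant is Δ = -37552 < 0, so there is one real root and a complex-conjugate pair. p(4) = -11 and p(5) = 12 have opposite signs, so a root lies in (4, 5); Newton's method refines it to λ ≈ 4.5273. Dividing out (λ - (4.5273)) leaves approximately λ^2 - 4.4727λ + 22.7507. For λ^2 - 4.4727λ + 22.7507 the discriminant is -70.9982. It is negative, so the remaining roots are the complex-conjugate pair λ ≈ 2.2363 ± 4.213i. Their product equals the constant term, so |λ|^2 ≈ 22.7507 and |λ| ≈ 4.7698.
Thus the eigenvalues (to 4 decimals) are 4.5273 (modulus 4.5273); 2.2363 ± 4.213i (modulus 4.7698). The spectral radius is the largest modulus: r(A) ≈ 4.7698. (Cross-check: r(A) ≤ ||A||_2 ≈ 8.0669; equality holds whenever A is normal, though it can also hold for some non-normal A.)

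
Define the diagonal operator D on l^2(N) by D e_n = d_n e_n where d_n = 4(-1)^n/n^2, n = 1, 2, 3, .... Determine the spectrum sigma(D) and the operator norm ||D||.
sigma(D) = {4(-1)^n/n^2 : n ≥ 1} ∪ {0}; ||D|| = 4

A bounded diagonal operator on l^2 with diagonal entries d_n has spectrum equal to the closure of {d_n : n ≥ 1}: every d_n is an eigenvalue (with eigenvector e_n), so {d_n} ⊂ sigma(D); the spectrum is closed, so its closure is too; and for lambda not in the closure, (D - lambda I) has bounded inverse (the diagonal entries 1/(d_n - lambda) are bounded). For our sequence d_n = 4(-1)^n/n^2, n = 1, 2, 3, ...:
  - {d_n} = {4(-1)^n/n^2 : n ≥ 1}; the only limit point is 0
  - closure = {4(-1)^n/n^2 : n ≥ 1} ∪ {0}
For the norm: a diagonal operator has ||D|| = sup_n |d_n|. Here |d_n| = 4/n^2 is decreasing, so sup_n |d_n| = |d_1| = 4. So ||D|| = 4.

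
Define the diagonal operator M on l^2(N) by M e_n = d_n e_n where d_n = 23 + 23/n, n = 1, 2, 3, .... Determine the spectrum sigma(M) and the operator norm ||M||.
sigma(M) = {23 + 23/n : n ≥ 1} ∪ {23}; ||M|| = 46

A bounded diagonal operator on l^2 with diagonal entries d_n has spectrum equal to the closure of {d_n : n ≥ 1}: every d_n is an eigenvalue (with eigenvector e_n), so {d_n} ⊂ sigma(M); the spectrum is closed, so its closure is too; and for lambda not in the closure, (M - lambda I) has bounded inverse (the diagonal entries 1/(d_n - lambda) are bounded). For our sequence d_n = 23 + 23/n, n = 1, 2, 3, ...:
  - {d_n} = {23 + 23/n : n ≥ 1}; the only limit point is 23
  - closure = {23 + 23/n : n ≥ 1} ∪ {23}
For the norm: a diagonal operator has ||M|| = sup_n |d_n|. Here d_n = 23 + 23/n is positive and decreasing, so sup_n |d_n| = d_1 = 23 + 23 = 46. So ||M|| = 46.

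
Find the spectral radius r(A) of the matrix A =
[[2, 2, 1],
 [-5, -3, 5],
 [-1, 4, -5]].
r(A) ≈ 8.4748

The eigenvalues of A are the roots of its characteristic polynomial. With M = A (coefficients from the trace, the sum of principal 2x2 minors, and det A):
  p(λ) = det(λ I - M) = λ^3 + 6λ^2 - 10λ + 93.
No integer candidate from the rational root theorem (±divisors of 93) is a root, so the roots are irrational. The cubic discriminant is Δ = -406715 < 0, so there is one real root and a complex-conjugate pair. p(-9) = -60 and p(-8) = 45 have opposite signs, so a root lies in (-9, -8); Newton's method refines it to λ ≈ -8.4748. Dividing out (λ - (-8.4748)) leaves approximately λ^2 - 2.4748λ + 10.9737. For λ^2 - 2.4748λ + 10.9737 the discriminant is -37.77. It is negative, so the remaining roots are the complex-conjugate pair λ ≈ 1.2374 ± 3.0729i. Their product equals the constant term, so |λ|^2 ≈ 10.9737 and |λ| ≈ 3.3127.
Thus the eigenvalues (to 4 decimals) are -8.4748 (modulus 8.4748); 1.2374 ± 3.0729i (modulus 3.3127). The spectral radius is the largest modulus: r(A) ≈ 8.4748. (Cross-check: r(A) ≤ ||A||_2 ≈ 9.2069; equality holds whenever A is normal, though it can also hold for some non-normal A.)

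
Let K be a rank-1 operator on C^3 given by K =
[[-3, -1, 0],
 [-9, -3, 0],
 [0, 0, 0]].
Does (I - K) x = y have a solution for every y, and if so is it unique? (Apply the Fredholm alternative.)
(I - K) is invertible (det(I - K) = 7 ≠ 0), so for every y in C^3 the equation (I - K) x = y has a unique solution.

K has rank 1, so it is an outer product K = u v^T: every row of K is a multiple of one row vector. Reading off the entries, u = (-1, -3, 0) and v = (3, 1, 0) (row i of K equals u_i·v^T). A rank-one matrix u v^T satisfies K u = u (v·u) and kills the (2)-dimensional subspace v^⊥, so its characteristic polynomial is lambda^2 (lambda - v·u) with v·u = tr K = -6. Hence the eigenvalues of I - K are 1 (multiplicity 2) and 1 - (-6) = 7, so det(I - K) = 7. (Direct check: I - K =
[[4, 1, 0],
 [9, 4, 0],
 [0, 0, 1]]
has determinant 7.) The finite-dimensional Fredholm alternative says: either (I - K) is invertible, or ker(I - K) ≠ {0} and then range(I - K) = ker((I - K)^*)^⊥, with dim ker(I - K) = dim ker((I - K)^*). Since det(I - K) ≠ 0, 1 is not an eigenvalue of K and ker(I - K) = {0}, so we are in the first case: for every y there is a unique x = (I - K)^(-1) y. Explicitly, by the Sherman–Morrison formula, (I - u v^T)^(-1) = I + u v^T/(1 - v·u), i.e. (I - K)^(-1) = I + K/(7).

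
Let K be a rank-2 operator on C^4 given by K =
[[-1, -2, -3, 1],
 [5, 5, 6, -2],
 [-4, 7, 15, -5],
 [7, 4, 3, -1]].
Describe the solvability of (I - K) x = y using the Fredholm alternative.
(I - K) is invertible (det(I - K) = -9 ≠ 0), so for every y in C^4 the equation (I - K) x = y has a unique solution.

K has rank 2 and factors as K = U V^T = u1 v1^T + u2 v2^T with u1 = (-1, 3, 2, 3), v1 = (1, 2, 3, -1), u2 = (0, -1, 3, -2), v2 = (-2, 1, 3, -1) (multiplying out reproduces the displayed K). The nonzero eigenvalues of U V^T coincide with those of the 2 x 2 matrix G = V^T U = [[v1·u1, v1·u2], [v2·u1, v2·u2]] = [[8, 9], [8, 10]], and by the Sylvester determinant identity det(I_4 - U V^T) = det(I_2 - V^T U) = det([[-7, -9], [-8, -9]]) = (-7)(-9) - (-9)(-8) = -9. (Direct check: I - K =
[[2, 2, 3, -1],
 [-5, -4, -6, 2],
 [4, -7, -14, 5],
 [-7, -4, -3, 2]]
has determinant -9.) The finite-dimensional Fredholm alternative says: either (I - K) is invertible, or ker(I - K) ≠ {0} and then range(I - K) = ker((I - K)^*)^⊥, with dim ker(I - K) = dim ker((I - K)^*). Since det(I - K) ≠ 0, 1 is not an eigenvalue of K and ker(I - K) = {0}, so we are in the first case: for every y there is a unique x = (I - K)^(-1) y. (Explicitly, by the Woodbury identity, (I - U V^T)^(-1) = I + U (I_2 - G)^(-1) V^T.)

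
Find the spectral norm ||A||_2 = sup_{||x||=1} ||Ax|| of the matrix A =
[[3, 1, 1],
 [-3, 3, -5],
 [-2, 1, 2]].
||A||_2 ≈ 6.813 (= sqrt(largest eigenvalue of A^T A))

||A||_2 = sigma_max(A) = sqrt(lambda_max(A^T A)). Form the symmetric matrix M = A^T A =
[[22, -8, 14],
 [-8, 11, -12],
 [14, -12, 30]].
Its characteristic polynomial (trace, sum of principal 2x2 minors, determinant of M give the coefficients) is
  p(λ) = det(λ I - M) = λ^3 - 63λ^2 + 828λ - 2704.
No integer candidate from the rational root theorem (±divisors of 2704) is a root, so the roots are irrational. The cubic discriminant is Δ = 87432912 > 0, so there are three distinct real roots. p(5) = -14 and p(6) = 212 have opposite signs, so a root lies in (5, 6); Newton's method refines it to λ ≈ 5.0518. p(11) = 112 and p(12) = -112 have opposite signs, so a root lies in (11, 12); Newton's method refines it to λ ≈ 11.5316. p(46) = -588 and p(47) = 868 have opposite signs, so a root lies in (46, 47); Newton's method refines it to λ ≈ 46.4166. Check (Vieta): the three roots sum to 63, matching tr M = 63.
So the eigenvalues of A^T A are ≈ 5.0518, 11.5316, 46.4166 (all ≥ 0, as they must be for A^T A). The largest is λ_max ≈ 46.4166, hence ||A||_2 = sqrt(λ_max) ≈ 6.813.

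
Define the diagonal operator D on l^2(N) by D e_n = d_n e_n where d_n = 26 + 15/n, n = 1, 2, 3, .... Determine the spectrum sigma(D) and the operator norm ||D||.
sigma(D) = {26 + 15/n : n ≥ 1} ∪ {26}; ||D|| = 41

A bounded diagonal operator on l^2 with diagonal entries d_n has spectrum equal to the closure of {d_n : n ≥ 1}: every d_n is an eigenvalue (with eigenvector e_n), so {d_n} ⊂ sigma(D); the spectrum is closed, so its closure is too; and for lambda not in the closure, (D - lambda I) has bounded inverse (the diagonal entries 1/(d_n - lambda) are bounded). For our sequence d_n = 26 + 15/n, n = 1, 2, 3, ...:
  - {d_n} = {26 + 15/n : n ≥ 1}; the only limit point is 26
  - closure = {26 + 15/n : n ≥ 1} ∪ {26}
For the norm: a diagonal operator has ||D|| = sup_n |d_n|. Here d_n = 26 + 15/n is positive and decreasing, so sup_n |d_n| = d_1 = 26 + 15 = 41. So ||D|| = 41.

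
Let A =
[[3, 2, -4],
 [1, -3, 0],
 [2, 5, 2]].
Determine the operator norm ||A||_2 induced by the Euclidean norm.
||A||_2 ≈ 6.6165 (= sqrt(largest eigenvalue of A^T A))

||A||_2 = sigma_max(A) = sqrt(lambda_max(A^T A)). Form the symmetric matrix M = A^T A =
[[14, 13, -8],
 [13, 38, 2],
 [-8, 2, 20]].
Its characteristic polynomial (trace, sum of principal 2x2 minors, determinant of M give the coefficients) is
  p(λ) = det(λ I - M) = λ^3 - 72λ^2 + 1335λ - 4356.
No integer candidate from the rational root theorem (±divisors of 4356) is a root, so the roots are irrational. The cubic discriminant is Δ = 242758836 > 0, so there are three distinct real roots. p(4) = -104 and p(5) = 644 have opposite signs, so a root lies in (4, 5); Newton's method refines it to λ ≈ 4.1301. p(24) = 36 and p(25) = -356 have opposite signs, so a root lies in (24, 25); Newton's method refines it to λ ≈ 24.0916. p(43) = -572 and p(44) = 176 have opposite signs, so a root lies in (43, 44); Newton's method refines it to λ ≈ 43.7783. Check (Vieta): the three roots sum to 72, matching tr M = 72.
So the eigenvalues of A^T A are ≈ 4.1301, 24.0916, 43.7783 (all ≥ 0, as they must be for A^T A). The largest is λ_max ≈ 43.7783, hence ||A||_2 = sqrt(λ_max) ≈ 6.6165.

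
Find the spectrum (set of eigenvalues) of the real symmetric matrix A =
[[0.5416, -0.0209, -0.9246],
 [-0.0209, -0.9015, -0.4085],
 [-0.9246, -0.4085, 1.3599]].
sigma(A) ≈ {-1, 0, 2}

A is real symmetric, so its spectrum consists of real eigenvalues. Expanding the characteristic polynomial of the displayed matrix gives
  det(λ I - A) = p(λ) = λ^3 + (-1)λ^2 + (-2)λ + (0).
Solving p(λ) = 0 yields eigenvalues ≈ -1, 0, 2. (A is shown rounded to 4 decimals, so these recover the underlying integer eigenvalues to within that precision.)
Verification: the trace of A = 1 equals the sum of eigenvalues 1, and det(A) ≈ -0.0001 matches the eigenvalue product 0.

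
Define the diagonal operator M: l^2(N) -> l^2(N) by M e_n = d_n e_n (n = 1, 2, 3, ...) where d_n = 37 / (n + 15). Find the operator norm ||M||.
||M|| = 37/16 (attained at n = 1)

For M diagonal, ||M|| = sup_n |d_n| = sup_n 37/(n + 15). This is positive and strictly decreasing in n, so the supremum is attained at n = 1: d_1 = 37/(1 + 15) = 37/16. Hence ||M|| = 37/16.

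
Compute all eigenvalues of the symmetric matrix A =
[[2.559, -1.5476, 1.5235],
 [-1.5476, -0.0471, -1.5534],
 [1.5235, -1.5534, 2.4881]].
sigma(A) ≈ {-1, 1, 5}

A is real symmetric, so its spectrum consists of real eigenvalues. Expanding the characteristic polynomial of the displayed matrix gives
  det(λ I - A) = p(λ) = λ^3 + (-5)λ^2 + (-1)λ + (5).
Solving p(λ) = 0 yields eigenvalues ≈ -1, 1, 5. (A is shown rounded to 4 decimals, so these recover the underlying integer eigenvalues to within that precision.)
Verification: the trace of A = 5 equals the sum of eigenvalues 5, and det(A) ≈ -4.9996 matches the eigenvalue product -5.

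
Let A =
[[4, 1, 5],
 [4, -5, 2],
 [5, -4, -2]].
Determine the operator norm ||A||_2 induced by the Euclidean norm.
||A||_2 ≈ 9.4337 (= sqrt(largest eigenvalue of A^T A))

||A||_2 = sigma_max(A) = sqrt(lambda_max(A^T A)). Form the symmetric matrix M = A^T A =
[[57, -36, 18],
 [-36, 42, 3],
 [18, 3, 33]].
Its characteristic polynomial (trace, sum of principal 2x2 minors, determinant of M give the coefficients) is
  p(λ) = det(λ I - M) = λ^3 - 132λ^2 + 4032λ - 18225.
No integer candidate from the rational root theorem (±divisors of 18225) is a root, so the roots are irrational. The cubic discriminant is Δ = 19029452229 > 0, so there are three distinct real roots. p(5) = -1240 and p(6) = 1431 have opposite signs, so a root lies in (5, 6); Newton's method refines it to λ ≈ 5.4535. p(37) = 904 and p(38) = -745 have opposite signs, so a root lies in (37, 38); Newton's method refines it to λ ≈ 37.5511. p(88) = -4145 and p(89) = 20 have opposite signs, so a root lies in (88, 89); Newton's method refines it to λ ≈ 88.9953. Check (Vieta): the three roots sum to 132, matching tr M = 132.
So the eigenvalues of A^T A are ≈ 5.4535, 37.5511, 88.9953 (all ≥ 0, as they must be for A^T A). The largest is λ_max ≈ 88.9953, hence ||A||_2 = sqrt(λ_max) ≈ 9.4337.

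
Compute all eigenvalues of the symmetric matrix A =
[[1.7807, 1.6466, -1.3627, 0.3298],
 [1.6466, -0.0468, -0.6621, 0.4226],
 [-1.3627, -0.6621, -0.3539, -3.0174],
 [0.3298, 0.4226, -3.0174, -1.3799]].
sigma(A) ≈ {-4, -1, 1, 4}

A is real symmetric, so its spectrum consists of real eigenvalues. Expanding the characteristic polynomial of the displayed matrix gives
  det(λ I - A) = p(λ) = λ^4 + (0)λ^3 + (-17)λ^2 + (0.0012)λ + (16).
Solving p(λ) = 0 yields eigenvalues ≈ -4, -1, 1, 4. (A is shown rounded to 4 decimals, so these recover the underlying integer eigenvalues to within that precision.)
Verification: the trace of A = 0 equals the sum of eigenvalues 0, and det(A) ≈ 16.0005 matches the eigenvalue product 16.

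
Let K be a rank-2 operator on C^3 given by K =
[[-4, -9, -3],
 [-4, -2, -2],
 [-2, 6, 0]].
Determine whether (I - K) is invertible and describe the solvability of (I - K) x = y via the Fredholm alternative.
(I - K) is invertible (det(I - K) = -15 ≠ 0), so for every y in C^3 the equation (I - K) x = y has a unique solution.

K has rank 2 and factors as K = U V^T = u1 v1^T + u2 v2^T with u1 = (-2, 0, 2), v1 = (-1, 3, 0), u2 = (-3, -2, 0), v2 = (2, 1, 1) (multiplying out reproduces the displayed K). The nonzero eigenvalues of U V^T coincide with those of the 2 x 2 matrix G = V^T U = [[v1·u1, v1·u2], [v2·u1, v2·u2]] = [[2, -3], [-2, -8]], and by the Sylvester determinant identity det(I_3 - U V^T) = det(I_2 - V^T U) = det([[-1, 3], [2, 9]]) = (-1)(9) - (3)(2) = -15. (Direct check: I - K =
[[5, 9, 3],
 [4, 3, 2],
 [2, -6, 1]]
has determinant -15.) The finite-dimensional Fredholm alternative says: either (I - K) is invertible, or ker(I - K) ≠ {0} and then range(I - K) = ker((I - K)^*)^⊥, with dim ker(I - K) = dim ker((I - K)^*). Since det(I - K) ≠ 0, 1 is not an eigenvalue of K and ker(I - K) = {0}, so we are in the first case: for every y there is a unique x = (I - K)^(-1) y. (Explicitly, by the Woodbury identity, (I - U V^T)^(-1) = I + U (I_2 - G)^(-1) V^T.)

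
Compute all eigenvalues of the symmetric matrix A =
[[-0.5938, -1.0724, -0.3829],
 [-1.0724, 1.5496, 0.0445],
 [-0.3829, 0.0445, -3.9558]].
sigma(A) ≈ {-4, -1, 2}

A is real symmetric, so its spectrum consists of real eigenvalues. Expanding the characteristic polynomial of the displayed matrix gives
  det(λ I - A) = p(λ) = λ^3 + (3)λ^2 + (-6)λ + (-8).
Solving p(λ) = 0 yields eigenvalues ≈ -4, -1, 2. (A is shown rounded to 4 decimals, so these recover the underlying integer eigenvalues to within that precision.)
Verification: the trace of A = -3 equals the sum of eigenvalues -3, and det(A) ≈ 7.9998 matches the eigenvalue product 8.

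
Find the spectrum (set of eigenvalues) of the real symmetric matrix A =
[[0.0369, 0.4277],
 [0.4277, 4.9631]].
sigma(A) ≈ {0, 5}

A is real symmetric, so its spectrum consists of real eigenvalues. Expanding the characteristic polynomial of the displayed matrix gives
  det(λ I - A) = p(λ) = λ^2 + (-5)λ + (0).
Solving p(λ) = 0 yields eigenvalues ≈ 0, 5. (A is shown rounded to 4 decimals, so these recover the underlying integer eigenvalues to within that precision.)
Verification: the trace of A = 5 equals the sum of eigenvalues 5, and det(A) ≈ 0.0002 matches the eigenvalue product 0.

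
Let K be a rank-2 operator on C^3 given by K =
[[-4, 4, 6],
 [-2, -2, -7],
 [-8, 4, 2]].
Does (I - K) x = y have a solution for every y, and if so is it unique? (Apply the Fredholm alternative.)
(I - K) is invertible (det(I - K) = 85 ≠ 0), so for every y in C^3 the equation (I - K) x = y has a unique solution.

K has rank 2 and factors as K = U V^T = u1 v1^T + u2 v2^T with u1 = (0, -2, -2), v1 = (2, 0, 2), u2 = (2, -1, 2), v2 = (-2, 2, 3) (multiplying out reproduces the displayed K). The nonzero eigenvalues of U V^T coincide with those of the 2 x 2 matrix G = V^T U = [[v1·u1, v1·u2], [v2·u1, v2·u2]] = [[-4, 8], [-10, 0]], and by the Sylvester determinant identity det(I_3 - U V^T) = det(I_2 - V^T U) = det([[5, -8], [10, 1]]) = (5)(1) - (-8)(10) = 85. (Direct check: I - K =
[[5, -4, -6],
 [2, 3, 7],
 [8, -4, -1]]
has determinant 85.) The finite-dimensional Fredholm alternative says: either (I - K) is invertible, or ker(I - K) ≠ {0} and then range(I - K) = ker((I - K)^*)^⊥, with dim ker(I - K) = dim ker((I - K)^*). Since det(I - K) ≠ 0, 1 is not an eigenvalue of K and ker(I - K) = {0}, so we are in the first case: for every y there is a unique x = (I - K)^(-1) y. (Explicitly, by the Woodbury identity, (I - U V^T)^(-1) = I + U (I_2 - G)^(-1) V^T.)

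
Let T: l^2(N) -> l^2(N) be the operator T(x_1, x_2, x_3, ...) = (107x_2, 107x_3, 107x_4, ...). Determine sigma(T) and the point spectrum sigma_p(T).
sigma(T) = closed disk {z in C : |z| ≤ 107}; sigma_p(T) = open disk {z in C : |z| < 107}

Note T = 107·V where V is the unit left shift (V x)_k = x_{k+1}; so sigma(T) = 107·sigma(V) and ||T|| = 107||V||. ||T x||^2 = 11449sum_{k≥2} |x_k|^2 ≤ 11449||x||^2, with equality on {x : x_1 = 0}, so ||T|| = 107. For any lambda with |lambda| < 107, set r = lambda/107 (|r| < 1); the vector x = (1, r, r^2, ...) is in l^2 and satisfies T x = 107(r, r^2, ...) = lambda x, so lambda is an eigenvalue. On the boundary |lambda| = 107 the geometric series diverges, so no l^2 eigenvector exists, but these lambda lie in the approximate point spectrum. Hence sigma(T) is the closed disk of radius 107 and sigma_p(T) is the open disk.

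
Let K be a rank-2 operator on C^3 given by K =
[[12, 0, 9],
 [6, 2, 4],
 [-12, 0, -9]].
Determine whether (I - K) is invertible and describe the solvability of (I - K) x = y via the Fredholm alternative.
(I - K) is invertible (det(I - K) = 2 ≠ 0), so for every y in C^3 the equation (I - K) x = y has a unique solution.

K has rank 2 and factors as K = U V^T = u1 v1^T + u2 v2^T with u1 = (1, 0, -1), v1 = (3, -3, 3), u2 = (-3, -2, 3), v2 = (-3, -1, -2) (multiplying out reproduces the displayed K). The nonzero eigenvalues of U V^T coincide with those of the 2 x 2 matrix G = V^T U = [[v1·u1, v1·u2], [v2·u1, v2·u2]] = [[0, 6], [-1, 5]], and by the Sylvester determinant identity det(I_3 - U V^T) = det(I_2 - V^T U) = det([[1, -6], [1, -4]]) = (1)(-4) - (-6)(1) = 2. (Direct check: I - K =
[[-11, 0, -9],
 [-6, -1, -4],
 [12, 0, 10]]
has determinant 2.) The finite-dimensional Fredholm alternative says: either (I - K) is invertible, or ker(I - K) ≠ {0} and then range(I - K) = ker((I - K)^*)^⊥, with dim ker(I - K) = dim ker((I - K)^*). Since det(I - K) ≠ 0, 1 is not an eigenvalue of K and ker(I - K) = {0}, so we are in the first case: for every y there is a unique x = (I - K)^(-1) y. (Explicitly, by the Woodbury identity, (I - U V^T)^(-1) = I + U (I_2 - G)^(-1) V^T.)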